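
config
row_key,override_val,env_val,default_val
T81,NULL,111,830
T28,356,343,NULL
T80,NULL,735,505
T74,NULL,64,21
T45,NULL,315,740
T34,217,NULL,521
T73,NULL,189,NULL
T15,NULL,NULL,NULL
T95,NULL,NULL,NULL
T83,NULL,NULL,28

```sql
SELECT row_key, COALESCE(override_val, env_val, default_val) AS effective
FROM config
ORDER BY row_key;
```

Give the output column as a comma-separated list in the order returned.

row_key=T15: override_val=NULL, env_val=NULL, default_val=NULL (all NULL) → NULL
row_key=T28: override_val=356 → 356
row_key=T34: override_val=217 → 217
row_key=T45: override_val=NULL, env_val=315 → 315
row_key=T73: override_val=NULL, env_val=189 → 189
row_key=T74: override_val=NULL, env_val=64 → 64
row_key=T80: override_val=NULL, env_val=735 → 735
row_key=T81: override_val=NULL, env_val=111 → 111
row_key=T83: override_val=NULL, env_val=NULL, default_val=28 → 28
row_key=T95: override_val=NULL, env_val=NULL, default_val=NULL (all NULL) → NULL

NULL, 356, 217, 315, 189, 64, 735, 111, 28, NULL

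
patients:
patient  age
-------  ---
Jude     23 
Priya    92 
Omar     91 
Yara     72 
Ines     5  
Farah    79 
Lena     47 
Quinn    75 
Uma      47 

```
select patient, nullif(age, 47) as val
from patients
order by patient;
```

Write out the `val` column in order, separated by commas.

79, 5, 23, NULL, 91, 92, 75, NULL, 72

patient=Farah: age=79 vs 47: differ → 79
patient=Ines: age=5 vs 47: differ → 5
patient=Jude: age=23 vs 47: differ → 23
patient=Lena: age=47 vs 47: equal → NULL
patient=Omar: age=91 vs 47: differ → 91
patient=Priya: age=92 vs 47: differ → 92
patient=Quinn: age=75 vs 47: differ → 75
patient=Uma: age=47 vs 47: equal → NULL
patient=Yara: age=72 vs 47: differ → 72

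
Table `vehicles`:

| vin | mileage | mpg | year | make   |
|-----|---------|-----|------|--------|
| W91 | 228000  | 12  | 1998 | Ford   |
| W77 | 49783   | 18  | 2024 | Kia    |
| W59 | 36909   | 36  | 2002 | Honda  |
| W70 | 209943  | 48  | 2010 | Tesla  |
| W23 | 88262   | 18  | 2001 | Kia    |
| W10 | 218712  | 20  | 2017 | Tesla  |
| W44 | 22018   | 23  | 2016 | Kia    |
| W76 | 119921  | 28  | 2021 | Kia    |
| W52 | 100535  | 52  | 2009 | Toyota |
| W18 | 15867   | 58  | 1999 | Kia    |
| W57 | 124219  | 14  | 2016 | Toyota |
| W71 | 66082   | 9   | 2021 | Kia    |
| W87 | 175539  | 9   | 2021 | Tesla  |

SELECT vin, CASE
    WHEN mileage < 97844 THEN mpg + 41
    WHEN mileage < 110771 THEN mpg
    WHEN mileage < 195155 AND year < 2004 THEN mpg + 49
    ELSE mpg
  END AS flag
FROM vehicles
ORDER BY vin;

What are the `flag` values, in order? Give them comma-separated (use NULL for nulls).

20, 99, 59, 64, 52, 14, 77, 48, 50, 28, 59, 9, 12

vin=W10: ELSE → 20
vin=W18: mileage < 97844 → 99
vin=W23: mileage < 97844 → 59
vin=W44: mileage < 97844 → 64
vin=W52: mileage < 110771 → 52
vin=W57: ELSE → 14
vin=W59: mileage < 97844 → 77
vin=W70: ELSE → 48
vin=W71: mileage < 97844 → 50
vin=W76: ELSE → 28
vin=W77: mileage < 97844 → 59
vin=W87: ELSE → 9
vin=W91: ELSE → 12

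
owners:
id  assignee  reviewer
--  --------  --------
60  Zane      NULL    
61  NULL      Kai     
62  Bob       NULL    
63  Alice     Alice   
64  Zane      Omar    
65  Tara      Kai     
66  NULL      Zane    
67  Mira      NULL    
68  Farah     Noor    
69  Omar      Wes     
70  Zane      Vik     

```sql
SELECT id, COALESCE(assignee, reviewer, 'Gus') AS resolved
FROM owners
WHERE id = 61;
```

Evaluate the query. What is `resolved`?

id = 61: assignee=NULL, reviewer=Kai.
assignee=NULL, reviewer=Kai → Kai

Kai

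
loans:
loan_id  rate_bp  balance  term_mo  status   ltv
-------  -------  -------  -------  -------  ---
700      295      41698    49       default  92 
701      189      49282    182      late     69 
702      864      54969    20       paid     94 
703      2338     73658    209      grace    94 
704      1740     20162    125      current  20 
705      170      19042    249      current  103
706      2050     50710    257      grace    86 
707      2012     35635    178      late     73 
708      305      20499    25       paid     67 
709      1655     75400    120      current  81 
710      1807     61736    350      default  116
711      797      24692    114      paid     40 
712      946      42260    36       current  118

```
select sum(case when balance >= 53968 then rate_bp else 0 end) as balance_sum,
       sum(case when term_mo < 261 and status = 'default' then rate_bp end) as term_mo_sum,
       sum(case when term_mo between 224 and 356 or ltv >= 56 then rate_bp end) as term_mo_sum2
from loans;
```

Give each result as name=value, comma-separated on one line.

[balance_sum: balance >= 53968]
loan_id=700: ✗
loan_id=701: ✗
loan_id=702: ✓ → 864
loan_id=703: ✓ → 2338
loan_id=704: ✗
loan_id=705: ✗
loan_id=706: ✗
loan_id=707: ✗
loan_id=708: ✗
loan_id=709: ✓ → 1655
loan_id=710: ✓ → 1807
loan_id=711: ✗
loan_id=712: ✗
balance_sum = 864 + 2338 + 1655 + 1807 = 6664
—
[term_mo_sum: term_mo < 261 and status = 'default']
loan_id=700: ✓ → 295
loan_id=701: ✗
loan_id=702: ✗
loan_id=703: ✗
loan_id=704: ✗
loan_id=705: ✗
loan_id=706: ✗
loan_id=707: ✗
loan_id=708: ✗
loan_id=709: ✗
loan_id=710: ✗
loan_id=711: ✗
loan_id=712: ✗
term_mo_sum = 295
—
[term_mo_sum2: term_mo between 224 and 356 or ltv >= 56]
loan_id=700: ✓ → 295
loan_id=701: ✓ → 189
loan_id=702: ✓ → 864
loan_id=703: ✓ → 2338
loan_id=704: ✗
loan_id=705: ✓ → 170
loan_id=706: ✓ → 2050
loan_id=707: ✓ → 2012
loan_id=708: ✓ → 305
loan_id=709: ✓ → 1655
loan_id=710: ✓ → 1807
loan_id=711: ✗
loan_id=712: ✓ → 946
term_mo_sum2 = 295 + 189 + 864 + 2338 + 170 + 2050 + 2012 + 305 + 1655 + 1807 + 946 = 12631

balance_sum=6664, term_mo_sum=295, term_mo_sum2=12631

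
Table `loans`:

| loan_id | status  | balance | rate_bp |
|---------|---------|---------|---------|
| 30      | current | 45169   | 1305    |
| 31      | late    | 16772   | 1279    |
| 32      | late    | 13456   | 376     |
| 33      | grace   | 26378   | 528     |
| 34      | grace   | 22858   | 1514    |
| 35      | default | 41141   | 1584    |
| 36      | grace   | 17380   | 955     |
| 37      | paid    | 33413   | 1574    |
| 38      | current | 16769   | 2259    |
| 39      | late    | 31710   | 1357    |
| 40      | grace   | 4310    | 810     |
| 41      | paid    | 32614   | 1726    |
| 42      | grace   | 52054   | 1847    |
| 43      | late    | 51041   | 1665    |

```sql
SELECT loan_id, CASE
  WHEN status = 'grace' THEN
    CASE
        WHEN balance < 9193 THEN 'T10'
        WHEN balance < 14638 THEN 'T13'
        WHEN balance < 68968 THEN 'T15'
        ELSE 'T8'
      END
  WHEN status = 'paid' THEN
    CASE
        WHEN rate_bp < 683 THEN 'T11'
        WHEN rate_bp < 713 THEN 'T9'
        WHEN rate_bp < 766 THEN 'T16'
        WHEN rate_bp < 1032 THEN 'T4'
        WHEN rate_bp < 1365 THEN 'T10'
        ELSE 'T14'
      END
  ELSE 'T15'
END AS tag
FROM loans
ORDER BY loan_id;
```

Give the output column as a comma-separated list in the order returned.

loan_id=30: status='current' → outer ELSE → T15
loan_id=31: status='late' → outer ELSE → T15
loan_id=32: status='late' → outer ELSE → T15
loan_id=33: status='grace' → inner[balance < 68968] → T15
loan_id=34: status='grace' → inner[balance < 68968] → T15
loan_id=35: status='default' → outer ELSE → T15
loan_id=36: status='grace' → inner[balance < 68968] → T15
loan_id=37: status='paid' → inner[ELSE] → T14
loan_id=38: status='current' → outer ELSE → T15
loan_id=39: status='late' → outer ELSE → T15
loan_id=40: status='grace' → inner[balance < 9193] → T10
loan_id=41: status='paid' → inner[ELSE] → T14
loan_id=42: status='grace' → inner[balance < 68968] → T15
loan_id=43: status='late' → outer ELSE → T15

T15, T15, T15, T15, T15, T15, T15, T14, T15, T15, T10, T14, T15, T15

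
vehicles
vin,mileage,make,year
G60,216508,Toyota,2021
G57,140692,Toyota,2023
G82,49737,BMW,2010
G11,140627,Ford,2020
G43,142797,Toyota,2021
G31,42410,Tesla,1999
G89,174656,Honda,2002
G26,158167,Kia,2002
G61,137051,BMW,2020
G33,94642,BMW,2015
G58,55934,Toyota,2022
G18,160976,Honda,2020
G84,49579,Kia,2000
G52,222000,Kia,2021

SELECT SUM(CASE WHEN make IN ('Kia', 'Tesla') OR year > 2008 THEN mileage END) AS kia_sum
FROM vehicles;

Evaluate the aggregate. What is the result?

vin=G60: ✓ → 216508
vin=G57: ✓ → 140692
vin=G82: ✓ → 49737
vin=G11: ✓ → 140627
vin=G43: ✓ → 142797
vin=G31: ✓ → 42410
vin=G89: ✗
vin=G26: ✓ → 158167
vin=G61: ✓ → 137051
vin=G33: ✓ → 94642
vin=G58: ✓ → 55934
vin=G18: ✓ → 160976
vin=G84: ✓ → 49579
vin=G52: ✓ → 222000
kia_sum = 216508 + 140692 + 49737 + 140627 + 142797 + 42410 + 158167 + 137051 + 94642 + 55934 + 160976 + 49579 + 222000 = 1611120

1611120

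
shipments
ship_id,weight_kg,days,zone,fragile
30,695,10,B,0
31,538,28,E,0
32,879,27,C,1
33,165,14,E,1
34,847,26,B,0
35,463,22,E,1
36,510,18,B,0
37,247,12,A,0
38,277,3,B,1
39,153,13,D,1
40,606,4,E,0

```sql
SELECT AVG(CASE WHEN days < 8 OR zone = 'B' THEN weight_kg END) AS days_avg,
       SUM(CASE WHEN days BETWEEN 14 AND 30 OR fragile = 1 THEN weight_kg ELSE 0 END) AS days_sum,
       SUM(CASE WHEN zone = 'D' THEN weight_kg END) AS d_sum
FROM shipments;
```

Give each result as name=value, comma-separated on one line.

days_avg=587, days_sum=3832, d_sum=153

[days_avg: days < 8 OR zone = 'B']
ship_id=30: ✓ → 695
ship_id=31: ✗
ship_id=32: ✗
ship_id=33: ✗
ship_id=34: ✓ → 847
ship_id=35: ✗
ship_id=36: ✓ → 510
ship_id=37: ✗
ship_id=38: ✓ → 277
ship_id=39: ✗
ship_id=40: ✓ → 606
days_avg = (695 + 847 + 510 + 277 + 606) / 5 = 587
—
[days_sum: days BETWEEN 14 AND 30 OR fragile = 1]
ship_id=30: ✗
ship_id=31: ✓ → 538
ship_id=32: ✓ → 879
ship_id=33: ✓ → 165
ship_id=34: ✓ → 847
ship_id=35: ✓ → 463
ship_id=36: ✓ → 510
ship_id=37: ✗
ship_id=38: ✓ → 277
ship_id=39: ✓ → 153
ship_id=40: ✗
days_sum = 538 + 879 + 165 + 847 + 463 + 510 + 277 + 153 = 3832
—
[d_sum: zone = 'D']
ship_id=30: ✗
ship_id=31: ✗
ship_id=32: ✗
ship_id=33: ✗
ship_id=34: ✗
ship_id=35: ✗
ship_id=36: ✗
ship_id=37: ✗
ship_id=38: ✗
ship_id=39: ✓ → 153
ship_id=40: ✗
d_sum = 153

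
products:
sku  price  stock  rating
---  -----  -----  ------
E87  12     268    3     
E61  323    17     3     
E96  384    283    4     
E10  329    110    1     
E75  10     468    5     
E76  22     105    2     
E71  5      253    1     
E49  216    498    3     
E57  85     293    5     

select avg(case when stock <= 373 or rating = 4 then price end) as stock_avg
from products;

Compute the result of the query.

165.7142857143

sku=E87: ✓ → 12
sku=E61: ✓ → 323
sku=E96: ✓ → 384
sku=E10: ✓ → 329
sku=E75: ✗
sku=E76: ✓ → 22
sku=E71: ✓ → 5
sku=E49: ✗
sku=E57: ✓ → 85
stock_avg = (12 + 323 + 384 + 329 + 22 + 5 + 85) / 7 = 165.7142857143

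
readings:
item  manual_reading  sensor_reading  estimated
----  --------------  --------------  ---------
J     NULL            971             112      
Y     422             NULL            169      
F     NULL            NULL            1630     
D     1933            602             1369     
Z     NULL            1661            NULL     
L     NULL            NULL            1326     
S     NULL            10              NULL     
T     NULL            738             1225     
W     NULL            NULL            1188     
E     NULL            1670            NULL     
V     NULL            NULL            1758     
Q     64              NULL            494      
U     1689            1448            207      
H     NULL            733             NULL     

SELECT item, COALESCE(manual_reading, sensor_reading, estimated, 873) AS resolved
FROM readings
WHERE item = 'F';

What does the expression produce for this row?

item = F: manual_reading=NULL, sensor_reading=NULL, estimated=1630.
manual_reading=NULL, sensor_reading=NULL, estimated=1630 → 1630

1630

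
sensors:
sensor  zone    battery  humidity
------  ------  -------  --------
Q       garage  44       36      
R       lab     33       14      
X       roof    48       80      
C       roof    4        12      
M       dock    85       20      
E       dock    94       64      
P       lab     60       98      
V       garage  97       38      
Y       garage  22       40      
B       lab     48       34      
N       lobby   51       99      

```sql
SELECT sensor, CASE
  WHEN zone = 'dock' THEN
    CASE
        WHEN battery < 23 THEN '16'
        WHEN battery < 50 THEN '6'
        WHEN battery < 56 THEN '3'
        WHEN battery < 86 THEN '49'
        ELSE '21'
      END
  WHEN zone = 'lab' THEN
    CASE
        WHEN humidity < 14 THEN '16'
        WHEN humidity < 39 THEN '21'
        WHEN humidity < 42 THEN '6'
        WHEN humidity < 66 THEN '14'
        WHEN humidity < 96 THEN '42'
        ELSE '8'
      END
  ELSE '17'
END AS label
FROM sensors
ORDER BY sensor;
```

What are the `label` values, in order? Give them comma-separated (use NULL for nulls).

21, 17, 21, 49, 17, 8, 17, 21, 17, 17, 17

sensor=B: zone='lab' → inner[humidity < 39] → 21
sensor=C: zone='roof' → outer ELSE → 17
sensor=E: zone='dock' → inner[ELSE] → 21
sensor=M: zone='dock' → inner[battery < 86] → 49
sensor=N: zone='lobby' → outer ELSE → 17
sensor=P: zone='lab' → inner[ELSE] → 8
sensor=Q: zone='garage' → outer ELSE → 17
sensor=R: zone='lab' → inner[humidity < 39] → 21
sensor=V: zone='garage' → outer ELSE → 17
sensor=X: zone='roof' → outer ELSE → 17
sensor=Y: zone='garage' → outer ELSE → 17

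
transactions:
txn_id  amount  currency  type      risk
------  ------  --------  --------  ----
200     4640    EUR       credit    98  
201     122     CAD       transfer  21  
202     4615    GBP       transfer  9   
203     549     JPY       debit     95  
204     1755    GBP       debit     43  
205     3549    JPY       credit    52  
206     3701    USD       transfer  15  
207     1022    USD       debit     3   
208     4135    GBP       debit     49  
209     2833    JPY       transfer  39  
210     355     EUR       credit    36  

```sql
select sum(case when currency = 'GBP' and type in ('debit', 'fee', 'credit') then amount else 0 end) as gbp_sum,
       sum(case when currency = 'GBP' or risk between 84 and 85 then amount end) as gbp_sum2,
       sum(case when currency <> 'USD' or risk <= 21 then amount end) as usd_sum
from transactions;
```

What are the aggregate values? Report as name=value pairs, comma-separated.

[gbp_sum: currency = 'GBP' and type in ('debit', 'fee', 'credit')]
txn_id=200: ✗
txn_id=201: ✗
txn_id=202: ✗
txn_id=203: ✗
txn_id=204: ✓ → 1755
txn_id=205: ✗
txn_id=206: ✗
txn_id=207: ✗
txn_id=208: ✓ → 4135
txn_id=209: ✗
txn_id=210: ✗
gbp_sum = 1755 + 4135 = 5890
—
[gbp_sum2: currency = 'GBP' or risk between 84 and 85]
txn_id=200: ✗
txn_id=201: ✗
txn_id=202: ✓ → 4615
txn_id=203: ✗
txn_id=204: ✓ → 1755
txn_id=205: ✗
txn_id=206: ✗
txn_id=207: ✗
txn_id=208: ✓ → 4135
txn_id=209: ✗
txn_id=210: ✗
gbp_sum2 = 4615 + 1755 + 4135 = 10505
—
[usd_sum: currency <> 'USD' or risk <= 21]
txn_id=200: ✓ → 4640
txn_id=201: ✓ → 122
txn_id=202: ✓ → 4615
txn_id=203: ✓ → 549
txn_id=204: ✓ → 1755
txn_id=205: ✓ → 3549
txn_id=206: ✓ → 3701
txn_id=207: ✓ → 1022
txn_id=208: ✓ → 4135
txn_id=209: ✓ → 2833
txn_id=210: ✓ → 355
usd_sum = 4640 + 122 + 4615 + 549 + 1755 + 3549 + 3701 + 1022 + 4135 + 2833 + 355 = 27276

gbp_sum=5890, gbp_sum2=10505, usd_sum=27276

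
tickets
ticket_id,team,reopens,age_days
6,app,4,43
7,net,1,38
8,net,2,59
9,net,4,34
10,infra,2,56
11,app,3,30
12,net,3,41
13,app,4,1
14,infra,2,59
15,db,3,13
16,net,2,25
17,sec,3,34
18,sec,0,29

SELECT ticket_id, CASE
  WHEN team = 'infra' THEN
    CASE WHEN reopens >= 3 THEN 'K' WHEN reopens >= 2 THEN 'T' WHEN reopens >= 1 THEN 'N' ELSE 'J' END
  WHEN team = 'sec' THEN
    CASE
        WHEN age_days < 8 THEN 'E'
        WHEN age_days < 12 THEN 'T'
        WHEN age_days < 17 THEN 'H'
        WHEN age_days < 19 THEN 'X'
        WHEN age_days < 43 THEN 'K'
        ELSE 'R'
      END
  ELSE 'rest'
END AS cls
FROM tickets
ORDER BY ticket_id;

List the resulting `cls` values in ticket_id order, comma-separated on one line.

ticket_id=6: team='app' → outer ELSE → rest
ticket_id=7: team='net' → outer ELSE → rest
ticket_id=8: team='net' → outer ELSE → rest
ticket_id=9: team='net' → outer ELSE → rest
ticket_id=10: team='infra' → inner[reopens >= 2] → T
ticket_id=11: team='app' → outer ELSE → rest
ticket_id=12: team='net' → outer ELSE → rest
ticket_id=13: team='app' → outer ELSE → rest
ticket_id=14: team='infra' → inner[reopens >= 2] → T
ticket_id=15: team='db' → outer ELSE → rest
ticket_id=16: team='net' → outer ELSE → rest
ticket_id=17: team='sec' → inner[age_days < 43] → K
ticket_id=18: team='sec' → inner[age_days < 43] → K

rest, rest, rest, rest, T, rest, rest, rest, T, rest, rest, K, K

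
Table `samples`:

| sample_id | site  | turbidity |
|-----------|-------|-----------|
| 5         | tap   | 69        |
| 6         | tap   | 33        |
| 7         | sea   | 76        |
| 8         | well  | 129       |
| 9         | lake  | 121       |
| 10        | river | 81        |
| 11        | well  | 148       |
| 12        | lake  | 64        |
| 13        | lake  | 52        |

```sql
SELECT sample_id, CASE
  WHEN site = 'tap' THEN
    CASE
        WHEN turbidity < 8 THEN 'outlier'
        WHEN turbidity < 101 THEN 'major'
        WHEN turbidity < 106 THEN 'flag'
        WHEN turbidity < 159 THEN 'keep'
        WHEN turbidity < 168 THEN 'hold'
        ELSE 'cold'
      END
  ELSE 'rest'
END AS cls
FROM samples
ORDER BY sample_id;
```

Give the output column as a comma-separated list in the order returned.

sample_id=5: site='tap' → inner[turbidity < 101] → major
sample_id=6: site='tap' → inner[turbidity < 101] → major
sample_id=7: site='sea' → outer ELSE → rest
sample_id=8: site='well' → outer ELSE → rest
sample_id=9: site='lake' → outer ELSE → rest
sample_id=10: site='river' → outer ELSE → rest
sample_id=11: site='well' → outer ELSE → rest
sample_id=12: site='lake' → outer ELSE → rest
sample_id=13: site='lake' → outer ELSE → rest

major, major, rest, rest, rest, rest, rest, rest, rest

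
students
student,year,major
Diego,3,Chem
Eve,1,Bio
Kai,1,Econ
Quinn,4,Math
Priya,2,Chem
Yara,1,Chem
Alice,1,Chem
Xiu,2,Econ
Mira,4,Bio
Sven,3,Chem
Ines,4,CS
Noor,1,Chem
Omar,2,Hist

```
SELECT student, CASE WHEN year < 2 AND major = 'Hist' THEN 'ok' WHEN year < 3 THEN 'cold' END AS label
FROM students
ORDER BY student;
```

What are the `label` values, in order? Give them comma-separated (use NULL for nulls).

student=Alice: year < 3 → cold
student=Diego: (no match → NULL) → NULL
student=Eve: year < 3 → cold
student=Ines: (no match → NULL) → NULL
student=Kai: year < 3 → cold
student=Mira: (no match → NULL) → NULL
student=Noor: year < 3 → cold
student=Omar: year < 3 → cold
student=Priya: year < 3 → cold
student=Quinn: (no match → NULL) → NULL
student=Sven: (no match → NULL) → NULL
student=Xiu: year < 3 → cold
student=Yara: year < 3 → cold

cold, NULL, cold, NULL, cold, NULL, cold, cold, cold, NULL, NULL, cold, cold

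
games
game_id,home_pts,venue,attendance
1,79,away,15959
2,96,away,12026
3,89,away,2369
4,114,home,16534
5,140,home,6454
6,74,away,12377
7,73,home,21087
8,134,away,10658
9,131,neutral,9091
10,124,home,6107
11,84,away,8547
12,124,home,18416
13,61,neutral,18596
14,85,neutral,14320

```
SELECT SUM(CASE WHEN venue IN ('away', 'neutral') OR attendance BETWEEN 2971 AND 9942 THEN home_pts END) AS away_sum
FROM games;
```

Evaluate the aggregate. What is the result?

1097

game_id=1: ✓ → 79
game_id=2: ✓ → 96
game_id=3: ✓ → 89
game_id=4: ✗
game_id=5: ✓ → 140
game_id=6: ✓ → 74
game_id=7: ✗
game_id=8: ✓ → 134
game_id=9: ✓ → 131
game_id=10: ✓ → 124
game_id=11: ✓ → 84
game_id=12: ✗
game_id=13: ✓ → 61
game_id=14: ✓ → 85
away_sum = 79 + 96 + 89 + 140 + 74 + 134 + 131 + 124 + 84 + 61 + 85 = 1097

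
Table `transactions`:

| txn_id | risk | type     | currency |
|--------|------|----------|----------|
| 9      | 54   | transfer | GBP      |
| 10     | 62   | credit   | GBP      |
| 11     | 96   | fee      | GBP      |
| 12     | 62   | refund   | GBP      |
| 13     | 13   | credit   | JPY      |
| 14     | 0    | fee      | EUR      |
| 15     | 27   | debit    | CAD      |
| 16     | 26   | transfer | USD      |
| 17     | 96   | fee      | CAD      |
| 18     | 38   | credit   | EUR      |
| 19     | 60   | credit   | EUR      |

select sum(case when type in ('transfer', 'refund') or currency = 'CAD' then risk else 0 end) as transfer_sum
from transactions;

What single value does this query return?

265

txn_id=9: ✓ → 54
txn_id=10: ✗
txn_id=11: ✗
txn_id=12: ✓ → 62
txn_id=13: ✗
txn_id=14: ✗
txn_id=15: ✓ → 27
txn_id=16: ✓ → 26
txn_id=17: ✓ → 96
txn_id=18: ✗
txn_id=19: ✗
transfer_sum = 54 + 62 + 27 + 26 + 96 = 265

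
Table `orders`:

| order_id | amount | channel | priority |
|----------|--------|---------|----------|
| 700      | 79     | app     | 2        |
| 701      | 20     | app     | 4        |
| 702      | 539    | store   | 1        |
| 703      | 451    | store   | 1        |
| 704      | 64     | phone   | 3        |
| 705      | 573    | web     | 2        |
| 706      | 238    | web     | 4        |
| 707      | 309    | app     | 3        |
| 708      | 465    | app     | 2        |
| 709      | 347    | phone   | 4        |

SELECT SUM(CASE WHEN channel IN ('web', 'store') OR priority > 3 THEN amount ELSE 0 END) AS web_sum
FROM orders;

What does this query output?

2168

order_id=700: ✗
order_id=701: ✓ → 20
order_id=702: ✓ → 539
order_id=703: ✓ → 451
order_id=704: ✗
order_id=705: ✓ → 573
order_id=706: ✓ → 238
order_id=707: ✗
order_id=708: ✗
order_id=709: ✓ → 347
web_sum = 20 + 539 + 451 + 573 + 238 + 347 = 2168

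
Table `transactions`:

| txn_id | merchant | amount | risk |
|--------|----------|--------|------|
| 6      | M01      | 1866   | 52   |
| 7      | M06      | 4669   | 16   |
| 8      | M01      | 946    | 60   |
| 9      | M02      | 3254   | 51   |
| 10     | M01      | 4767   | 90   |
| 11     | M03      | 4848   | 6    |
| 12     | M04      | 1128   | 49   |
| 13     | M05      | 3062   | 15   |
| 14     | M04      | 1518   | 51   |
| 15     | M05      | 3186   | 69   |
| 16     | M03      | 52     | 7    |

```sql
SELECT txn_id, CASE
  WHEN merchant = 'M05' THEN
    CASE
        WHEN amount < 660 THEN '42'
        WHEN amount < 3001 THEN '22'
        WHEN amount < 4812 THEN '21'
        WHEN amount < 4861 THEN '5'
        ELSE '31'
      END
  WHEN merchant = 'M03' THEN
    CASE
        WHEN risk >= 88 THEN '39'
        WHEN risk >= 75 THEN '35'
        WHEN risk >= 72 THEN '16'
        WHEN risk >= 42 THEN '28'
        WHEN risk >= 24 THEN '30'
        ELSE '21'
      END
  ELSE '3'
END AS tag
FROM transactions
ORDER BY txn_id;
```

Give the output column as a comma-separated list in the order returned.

txn_id=6: merchant='M01' → outer ELSE → 3
txn_id=7: merchant='M06' → outer ELSE → 3
txn_id=8: merchant='M01' → outer ELSE → 3
txn_id=9: merchant='M02' → outer ELSE → 3
txn_id=10: merchant='M01' → outer ELSE → 3
txn_id=11: merchant='M03' → inner[ELSE] → 21
txn_id=12: merchant='M04' → outer ELSE → 3
txn_id=13: merchant='M05' → inner[amount < 4812] → 21
txn_id=14: merchant='M04' → outer ELSE → 3
txn_id=15: merchant='M05' → inner[amount < 4812] → 21
txn_id=16: merchant='M03' → inner[ELSE] → 21

3, 3, 3, 3, 3, 21, 3, 21, 3, 21, 21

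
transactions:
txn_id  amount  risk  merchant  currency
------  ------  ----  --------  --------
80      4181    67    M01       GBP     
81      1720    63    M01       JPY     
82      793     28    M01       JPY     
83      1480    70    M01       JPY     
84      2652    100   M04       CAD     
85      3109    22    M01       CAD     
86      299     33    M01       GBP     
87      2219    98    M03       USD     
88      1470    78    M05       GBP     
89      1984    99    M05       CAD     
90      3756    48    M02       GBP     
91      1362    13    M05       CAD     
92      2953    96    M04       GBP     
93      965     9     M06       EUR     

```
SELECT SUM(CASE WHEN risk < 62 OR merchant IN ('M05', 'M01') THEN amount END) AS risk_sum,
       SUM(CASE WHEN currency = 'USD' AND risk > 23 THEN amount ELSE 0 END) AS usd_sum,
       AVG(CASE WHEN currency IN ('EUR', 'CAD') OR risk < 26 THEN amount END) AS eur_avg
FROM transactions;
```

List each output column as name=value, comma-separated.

[risk_sum: risk < 62 OR merchant IN ('M05', 'M01')]
txn_id=80: ✓ → 4181
txn_id=81: ✓ → 1720
txn_id=82: ✓ → 793
txn_id=83: ✓ → 1480
txn_id=84: ✗
txn_id=85: ✓ → 3109
txn_id=86: ✓ → 299
txn_id=87: ✗
txn_id=88: ✓ → 1470
txn_id=89: ✓ → 1984
txn_id=90: ✓ → 3756
txn_id=91: ✓ → 1362
txn_id=92: ✗
txn_id=93: ✓ → 965
risk_sum = 4181 + 1720 + 793 + 1480 + 3109 + 299 + 1470 + 1984 + 3756 + 1362 + 965 = 21119
—
[usd_sum: currency = 'USD' AND risk > 23]
txn_id=80: ✗
txn_id=81: ✗
txn_id=82: ✗
txn_id=83: ✗
txn_id=84: ✗
txn_id=85: ✗
txn_id=86: ✗
txn_id=87: ✓ → 2219
txn_id=88: ✗
txn_id=89: ✗
txn_id=90: ✗
txn_id=91: ✗
txn_id=92: ✗
txn_id=93: ✗
usd_sum = 2219
—
[eur_avg: currency IN ('EUR', 'CAD') OR risk < 26]
txn_id=80: ✗
txn_id=81: ✗
txn_id=82: ✗
txn_id=83: ✗
txn_id=84: ✓ → 2652
txn_id=85: ✓ → 3109
txn_id=86: ✗
txn_id=87: ✗
txn_id=88: ✗
txn_id=89: ✓ → 1984
txn_id=90: ✗
txn_id=91: ✓ → 1362
txn_id=92: ✗
txn_id=93: ✓ → 965
eur_avg = (2652 + 3109 + 1984 + 1362 + 965) / 5 = 2014.4

risk_sum=21119, usd_sum=2219, eur_avg=2014.4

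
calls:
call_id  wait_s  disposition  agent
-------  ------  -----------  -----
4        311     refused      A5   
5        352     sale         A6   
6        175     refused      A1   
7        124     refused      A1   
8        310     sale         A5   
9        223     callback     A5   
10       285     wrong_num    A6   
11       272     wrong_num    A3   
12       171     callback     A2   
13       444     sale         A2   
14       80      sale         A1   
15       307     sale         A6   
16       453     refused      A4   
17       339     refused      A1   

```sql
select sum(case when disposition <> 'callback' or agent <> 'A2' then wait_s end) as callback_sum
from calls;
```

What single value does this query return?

3675

call_id=4: ✓ → 311
call_id=5: ✓ → 352
call_id=6: ✓ → 175
call_id=7: ✓ → 124
call_id=8: ✓ → 310
call_id=9: ✓ → 223
call_id=10: ✓ → 285
call_id=11: ✓ → 272
call_id=12: ✗
call_id=13: ✓ → 444
call_id=14: ✓ → 80
call_id=15: ✓ → 307
call_id=16: ✓ → 453
call_id=17: ✓ → 339
callback_sum = 311 + 352 + 175 + 124 + 310 + 223 + 285 + 272 + 444 + 80 + 307 + 453 + 339 = 3675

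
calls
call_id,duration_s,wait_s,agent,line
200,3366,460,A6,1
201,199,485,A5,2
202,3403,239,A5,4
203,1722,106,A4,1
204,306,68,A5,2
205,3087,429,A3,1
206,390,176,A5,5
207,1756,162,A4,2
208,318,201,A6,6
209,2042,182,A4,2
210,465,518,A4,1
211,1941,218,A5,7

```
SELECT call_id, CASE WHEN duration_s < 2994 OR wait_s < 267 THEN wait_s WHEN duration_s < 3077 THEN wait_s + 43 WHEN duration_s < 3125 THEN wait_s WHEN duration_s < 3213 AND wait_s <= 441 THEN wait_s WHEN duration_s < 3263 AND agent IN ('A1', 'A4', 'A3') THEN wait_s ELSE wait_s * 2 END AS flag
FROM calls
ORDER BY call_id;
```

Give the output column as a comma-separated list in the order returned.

920, 485, 239, 106, 68, 429, 176, 162, 201, 182, 518, 218

call_id=200: ELSE → 920
call_id=201: duration_s < 2994 OR wait_s < 267 → 485
call_id=202: duration_s < 2994 OR wait_s < 267 → 239
call_id=203: duration_s < 2994 OR wait_s < 267 → 106
call_id=204: duration_s < 2994 OR wait_s < 267 → 68
call_id=205: duration_s < 3125 → 429
call_id=206: duration_s < 2994 OR wait_s < 267 → 176
call_id=207: duration_s < 2994 OR wait_s < 267 → 162
call_id=208: duration_s < 2994 OR wait_s < 267 → 201
call_id=209: duration_s < 2994 OR wait_s < 267 → 182
call_id=210: duration_s < 2994 OR wait_s < 267 → 518
call_id=211: duration_s < 2994 OR wait_s < 267 → 218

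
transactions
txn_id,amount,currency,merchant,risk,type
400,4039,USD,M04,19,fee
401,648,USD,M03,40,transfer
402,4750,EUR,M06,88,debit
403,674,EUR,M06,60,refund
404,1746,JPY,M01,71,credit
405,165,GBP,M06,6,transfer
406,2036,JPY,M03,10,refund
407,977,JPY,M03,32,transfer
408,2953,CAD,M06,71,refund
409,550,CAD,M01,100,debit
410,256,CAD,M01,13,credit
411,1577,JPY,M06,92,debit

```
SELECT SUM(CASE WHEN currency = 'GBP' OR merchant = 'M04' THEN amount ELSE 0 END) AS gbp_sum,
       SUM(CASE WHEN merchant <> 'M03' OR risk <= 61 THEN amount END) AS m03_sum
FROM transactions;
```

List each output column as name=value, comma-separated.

gbp_sum=4204, m03_sum=20371

[gbp_sum: currency = 'GBP' OR merchant = 'M04']
txn_id=400: ✓ → 4039
txn_id=401: ✗
txn_id=402: ✗
txn_id=403: ✗
txn_id=404: ✗
txn_id=405: ✓ → 165
txn_id=406: ✗
txn_id=407: ✗
txn_id=408: ✗
txn_id=409: ✗
txn_id=410: ✗
txn_id=411: ✗
gbp_sum = 4039 + 165 = 4204
—
[m03_sum: merchant <> 'M03' OR risk <= 61]
txn_id=400: ✓ → 4039
txn_id=401: ✓ → 648
txn_id=402: ✓ → 4750
txn_id=403: ✓ → 674
txn_id=404: ✓ → 1746
txn_id=405: ✓ → 165
txn_id=406: ✓ → 2036
txn_id=407: ✓ → 977
txn_id=408: ✓ → 2953
txn_id=409: ✓ → 550
txn_id=410: ✓ → 256
txn_id=411: ✓ → 1577
m03_sum = 4039 + 648 + 4750 + 674 + 1746 + 165 + 2036 + 977 + 2953 + 550 + 256 + 1577 = 20371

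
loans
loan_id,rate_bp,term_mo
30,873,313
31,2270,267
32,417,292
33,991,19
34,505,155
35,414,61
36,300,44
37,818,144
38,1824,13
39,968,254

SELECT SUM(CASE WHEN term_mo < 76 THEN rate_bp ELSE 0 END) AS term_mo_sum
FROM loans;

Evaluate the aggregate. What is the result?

loan_id=30: ✗
loan_id=31: ✗
loan_id=32: ✗
loan_id=33: ✓ → 991
loan_id=34: ✗
loan_id=35: ✓ → 414
loan_id=36: ✓ → 300
loan_id=37: ✗
loan_id=38: ✓ → 1824
loan_id=39: ✗
term_mo_sum = 991 + 414 + 300 + 1824 = 3529

3529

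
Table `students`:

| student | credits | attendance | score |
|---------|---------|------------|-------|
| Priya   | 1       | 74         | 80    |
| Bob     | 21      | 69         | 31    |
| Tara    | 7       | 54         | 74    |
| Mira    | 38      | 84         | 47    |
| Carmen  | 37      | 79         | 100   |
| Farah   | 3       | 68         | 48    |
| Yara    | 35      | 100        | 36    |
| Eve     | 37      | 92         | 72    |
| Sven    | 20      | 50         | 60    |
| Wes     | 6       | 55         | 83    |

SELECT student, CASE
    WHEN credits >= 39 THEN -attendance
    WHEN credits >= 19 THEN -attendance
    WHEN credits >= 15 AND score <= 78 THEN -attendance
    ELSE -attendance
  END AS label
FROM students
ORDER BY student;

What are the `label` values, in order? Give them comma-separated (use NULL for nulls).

student=Bob: credits >= 19 → -69
student=Carmen: credits >= 19 → -79
student=Eve: credits >= 19 → -92
student=Farah: ELSE → -68
student=Mira: credits >= 19 → -84
student=Priya: ELSE → -74
student=Sven: credits >= 19 → -50
student=Tara: ELSE → -54
student=Wes: ELSE → -55
student=Yara: credits >= 19 → -100

-69, -79, -92, -68, -84, -74, -50, -54, -55, -100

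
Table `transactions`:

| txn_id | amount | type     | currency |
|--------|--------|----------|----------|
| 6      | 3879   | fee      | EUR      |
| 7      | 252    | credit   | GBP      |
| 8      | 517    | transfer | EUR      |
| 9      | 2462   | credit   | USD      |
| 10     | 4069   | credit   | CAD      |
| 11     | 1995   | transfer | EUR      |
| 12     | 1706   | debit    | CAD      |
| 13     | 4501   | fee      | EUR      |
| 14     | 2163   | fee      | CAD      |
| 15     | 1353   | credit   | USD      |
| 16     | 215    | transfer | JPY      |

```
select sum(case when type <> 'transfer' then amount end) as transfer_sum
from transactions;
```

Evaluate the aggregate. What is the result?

20385

txn_id=6: ✓ → 3879
txn_id=7: ✓ → 252
txn_id=8: ✗
txn_id=9: ✓ → 2462
txn_id=10: ✓ → 4069
txn_id=11: ✗
txn_id=12: ✓ → 1706
txn_id=13: ✓ → 4501
txn_id=14: ✓ → 2163
txn_id=15: ✓ → 1353
txn_id=16: ✗
transfer_sum = 3879 + 252 + 2462 + 4069 + 1706 + 4501 + 2163 + 1353 = 20385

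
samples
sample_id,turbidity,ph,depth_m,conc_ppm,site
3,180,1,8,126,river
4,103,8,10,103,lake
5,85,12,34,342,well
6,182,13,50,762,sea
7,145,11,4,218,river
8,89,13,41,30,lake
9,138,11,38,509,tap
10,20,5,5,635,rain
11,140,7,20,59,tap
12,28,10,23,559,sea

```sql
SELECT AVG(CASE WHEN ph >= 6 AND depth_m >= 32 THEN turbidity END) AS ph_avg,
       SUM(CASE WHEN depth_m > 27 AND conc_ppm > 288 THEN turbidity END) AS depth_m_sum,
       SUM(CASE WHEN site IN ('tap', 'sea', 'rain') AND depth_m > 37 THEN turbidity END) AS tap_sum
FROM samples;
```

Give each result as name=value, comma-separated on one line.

ph_avg=123.5, depth_m_sum=405, tap_sum=320

[ph_avg: ph >= 6 AND depth_m >= 32]
sample_id=3: ✗
sample_id=4: ✗
sample_id=5: ✓ → 85
sample_id=6: ✓ → 182
sample_id=7: ✗
sample_id=8: ✓ → 89
sample_id=9: ✓ → 138
sample_id=10: ✗
sample_id=11: ✗
sample_id=12: ✗
ph_avg = (85 + 182 + 89 + 138) / 4 = 123.5
—
[depth_m_sum: depth_m > 27 AND conc_ppm > 288]
sample_id=3: ✗
sample_id=4: ✗
sample_id=5: ✓ → 85
sample_id=6: ✓ → 182
sample_id=7: ✗
sample_id=8: ✗
sample_id=9: ✓ → 138
sample_id=10: ✗
sample_id=11: ✗
sample_id=12: ✗
depth_m_sum = 85 + 182 + 138 = 405
—
[tap_sum: site IN ('tap', 'sea', 'rain') AND depth_m > 37]
sample_id=3: ✗
sample_id=4: ✗
sample_id=5: ✗
sample_id=6: ✓ → 182
sample_id=7: ✗
sample_id=8: ✗
sample_id=9: ✓ → 138
sample_id=10: ✗
sample_id=11: ✗
sample_id=12: ✗
tap_sum = 182 + 138 = 320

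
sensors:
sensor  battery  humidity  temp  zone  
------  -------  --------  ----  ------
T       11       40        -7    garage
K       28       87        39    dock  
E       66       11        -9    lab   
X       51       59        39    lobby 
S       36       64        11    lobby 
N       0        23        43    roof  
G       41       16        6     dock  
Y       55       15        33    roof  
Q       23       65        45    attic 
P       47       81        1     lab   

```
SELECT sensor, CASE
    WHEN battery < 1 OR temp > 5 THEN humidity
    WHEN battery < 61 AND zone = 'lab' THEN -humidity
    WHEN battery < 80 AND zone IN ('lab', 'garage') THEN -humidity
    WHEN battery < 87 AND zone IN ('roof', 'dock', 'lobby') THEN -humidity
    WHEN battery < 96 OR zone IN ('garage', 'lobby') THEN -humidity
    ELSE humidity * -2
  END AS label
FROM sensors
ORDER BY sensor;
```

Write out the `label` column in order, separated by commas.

sensor=E: battery < 80 AND zone IN ('lab', 'garage') → -11
sensor=G: battery < 1 OR temp > 5 → 16
sensor=K: battery < 1 OR temp > 5 → 87
sensor=N: battery < 1 OR temp > 5 → 23
sensor=P: battery < 61 AND zone = 'lab' → -81
sensor=Q: battery < 1 OR temp > 5 → 65
sensor=S: battery < 1 OR temp > 5 → 64
sensor=T: battery < 80 AND zone IN ('lab', 'garage') → -40
sensor=X: battery < 1 OR temp > 5 → 59
sensor=Y: battery < 1 OR temp > 5 → 15

-11, 16, 87, 23, -81, 65, 64, -40, 59, 15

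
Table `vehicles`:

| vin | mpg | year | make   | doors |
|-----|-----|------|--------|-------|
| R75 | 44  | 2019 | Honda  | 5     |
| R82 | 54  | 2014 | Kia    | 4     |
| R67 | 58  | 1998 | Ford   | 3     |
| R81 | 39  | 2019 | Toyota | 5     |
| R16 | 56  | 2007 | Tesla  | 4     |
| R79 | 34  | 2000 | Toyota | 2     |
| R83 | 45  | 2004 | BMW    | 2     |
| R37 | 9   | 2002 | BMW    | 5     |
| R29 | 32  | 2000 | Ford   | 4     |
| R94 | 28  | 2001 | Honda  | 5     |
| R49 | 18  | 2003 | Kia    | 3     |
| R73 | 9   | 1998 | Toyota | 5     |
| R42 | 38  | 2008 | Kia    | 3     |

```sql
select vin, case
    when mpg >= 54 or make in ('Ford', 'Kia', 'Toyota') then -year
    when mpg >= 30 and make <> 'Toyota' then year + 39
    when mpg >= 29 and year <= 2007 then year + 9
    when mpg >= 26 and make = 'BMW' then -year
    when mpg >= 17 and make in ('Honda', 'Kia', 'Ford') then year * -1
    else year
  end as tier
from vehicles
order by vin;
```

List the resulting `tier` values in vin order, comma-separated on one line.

-2007, -2000, 2002, -2008, -2003, -1998, -1998, 2058, -2000, -2019, -2014, 2043, -2001

vin=R16: mpg >= 54 or make in ('Ford', 'Kia', 'Toyota') → -2007
vin=R29: mpg >= 54 or make in ('Ford', 'Kia', 'Toyota') → -2000
vin=R37: ELSE → 2002
vin=R42: mpg >= 54 or make in ('Ford', 'Kia', 'Toyota') → -2008
vin=R49: mpg >= 54 or make in ('Ford', 'Kia', 'Toyota') → -2003
vin=R67: mpg >= 54 or make in ('Ford', 'Kia', 'Toyota') → -1998
vin=R73: mpg >= 54 or make in ('Ford', 'Kia', 'Toyota') → -1998
vin=R75: mpg >= 30 and make <> 'Toyota' → 2058
vin=R79: mpg >= 54 or make in ('Ford', 'Kia', 'Toyota') → -2000
vin=R81: mpg >= 54 or make in ('Ford', 'Kia', 'Toyota') → -2019
vin=R82: mpg >= 54 or make in ('Ford', 'Kia', 'Toyota') → -2014
vin=R83: mpg >= 30 and make <> 'Toyota' → 2043
vin=R94: mpg >= 17 and make in ('Honda', 'Kia', 'Ford') → -2001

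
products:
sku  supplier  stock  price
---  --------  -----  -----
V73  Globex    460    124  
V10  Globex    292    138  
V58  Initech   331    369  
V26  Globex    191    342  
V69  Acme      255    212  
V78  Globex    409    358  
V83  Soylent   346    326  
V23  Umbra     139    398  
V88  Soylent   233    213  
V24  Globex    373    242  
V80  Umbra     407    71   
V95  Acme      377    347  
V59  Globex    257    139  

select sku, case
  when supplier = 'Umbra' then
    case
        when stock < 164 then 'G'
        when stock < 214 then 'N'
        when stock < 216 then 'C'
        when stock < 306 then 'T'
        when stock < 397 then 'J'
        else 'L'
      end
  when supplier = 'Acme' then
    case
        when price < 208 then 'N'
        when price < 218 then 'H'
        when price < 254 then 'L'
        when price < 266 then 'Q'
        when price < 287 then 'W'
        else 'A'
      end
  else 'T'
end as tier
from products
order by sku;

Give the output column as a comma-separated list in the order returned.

sku=V10: supplier='Globex' → outer ELSE → T
sku=V23: supplier='Umbra' → inner[stock < 164] → G
sku=V24: supplier='Globex' → outer ELSE → T
sku=V26: supplier='Globex' → outer ELSE → T
sku=V58: supplier='Initech' → outer ELSE → T
sku=V59: supplier='Globex' → outer ELSE → T
sku=V69: supplier='Acme' → inner[price < 218] → H
sku=V73: supplier='Globex' → outer ELSE → T
sku=V78: supplier='Globex' → outer ELSE → T
sku=V80: supplier='Umbra' → inner[ELSE] → L
sku=V83: supplier='Soylent' → outer ELSE → T
sku=V88: supplier='Soylent' → outer ELSE → T
sku=V95: supplier='Acme' → inner[ELSE] → A

T, G, T, T, T, T, H, T, T, L, T, T, A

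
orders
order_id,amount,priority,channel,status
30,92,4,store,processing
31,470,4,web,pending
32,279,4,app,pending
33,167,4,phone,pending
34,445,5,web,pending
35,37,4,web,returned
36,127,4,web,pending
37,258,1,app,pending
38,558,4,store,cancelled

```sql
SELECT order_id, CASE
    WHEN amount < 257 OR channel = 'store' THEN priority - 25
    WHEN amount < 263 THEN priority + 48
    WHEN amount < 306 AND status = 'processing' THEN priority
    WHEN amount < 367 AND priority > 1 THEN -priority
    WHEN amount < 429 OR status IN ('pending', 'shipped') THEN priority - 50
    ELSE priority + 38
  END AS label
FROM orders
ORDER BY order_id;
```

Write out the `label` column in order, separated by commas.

order_id=30: amount < 257 OR channel = 'store' → -21
order_id=31: amount < 429 OR status IN ('pending', 'shipped') → -46
order_id=32: amount < 367 AND priority > 1 → -4
order_id=33: amount < 257 OR channel = 'store' → -21
order_id=34: amount < 429 OR status IN ('pending', 'shipped') → -45
order_id=35: amount < 257 OR channel = 'store' → -21
order_id=36: amount < 257 OR channel = 'store' → -21
order_id=37: amount < 263 → 49
order_id=38: amount < 257 OR channel = 'store' → -21

-21, -46, -4, -21, -45, -21, -21, 49, -21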